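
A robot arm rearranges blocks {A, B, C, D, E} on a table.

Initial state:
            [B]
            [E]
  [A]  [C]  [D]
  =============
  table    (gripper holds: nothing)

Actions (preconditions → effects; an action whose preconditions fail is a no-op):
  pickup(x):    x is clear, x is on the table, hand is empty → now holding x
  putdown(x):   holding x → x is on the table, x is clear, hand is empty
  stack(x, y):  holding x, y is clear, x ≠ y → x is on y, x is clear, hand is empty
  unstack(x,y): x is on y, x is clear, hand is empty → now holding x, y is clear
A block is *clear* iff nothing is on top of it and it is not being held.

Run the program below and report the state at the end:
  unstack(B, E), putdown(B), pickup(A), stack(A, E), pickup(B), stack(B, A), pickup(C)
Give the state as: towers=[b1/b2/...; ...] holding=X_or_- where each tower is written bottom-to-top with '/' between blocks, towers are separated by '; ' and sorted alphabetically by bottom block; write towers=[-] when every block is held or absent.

step 1 (unstack(B, E)): towers=[A; C; D/E] holding=B
step 2 (putdown(B)): towers=[A; B; C; D/E] holding=-
step 3 (pickup(A)): towers=[B; C; D/E] holding=A
step 4 (stack(A, E)): towers=[B; C; D/E/A] holding=-
step 5 (pickup(B)): towers=[C; D/E/A] holding=B
step 6 (stack(B, A)): towers=[C; D/E/A/B] holding=-
step 7 (pickup(C)): towers=[D/E/A/B] holding=C

towers=[D/E/A/B] holding=C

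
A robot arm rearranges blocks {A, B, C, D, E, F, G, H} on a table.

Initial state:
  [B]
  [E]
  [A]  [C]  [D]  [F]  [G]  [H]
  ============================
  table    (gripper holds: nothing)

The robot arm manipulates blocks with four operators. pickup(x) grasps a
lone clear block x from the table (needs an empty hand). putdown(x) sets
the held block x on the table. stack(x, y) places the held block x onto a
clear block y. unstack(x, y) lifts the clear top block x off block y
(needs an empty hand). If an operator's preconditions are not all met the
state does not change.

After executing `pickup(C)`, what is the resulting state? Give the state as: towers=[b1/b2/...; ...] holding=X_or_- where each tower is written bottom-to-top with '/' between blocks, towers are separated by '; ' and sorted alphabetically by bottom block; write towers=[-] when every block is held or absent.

before: towers=[A/E/B; C; D; F; G; H] holding=-
pre[pickup(C)]: clear(C) ok, ontable(C) ok, handempty ok
all met → apply pickup(C)
after:  towers=[A/E/B; D; F; G; H] holding=C

towers=[A/E/B; D; F; G; H] holding=C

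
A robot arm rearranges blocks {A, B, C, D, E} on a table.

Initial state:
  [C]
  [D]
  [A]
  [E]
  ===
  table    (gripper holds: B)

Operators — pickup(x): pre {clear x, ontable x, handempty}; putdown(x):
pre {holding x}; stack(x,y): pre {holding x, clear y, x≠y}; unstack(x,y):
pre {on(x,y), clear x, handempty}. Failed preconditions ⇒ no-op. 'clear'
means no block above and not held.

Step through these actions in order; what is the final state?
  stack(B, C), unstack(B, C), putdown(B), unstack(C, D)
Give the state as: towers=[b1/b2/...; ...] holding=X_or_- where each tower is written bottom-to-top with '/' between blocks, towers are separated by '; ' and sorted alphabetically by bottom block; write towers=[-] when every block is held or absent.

towers=[B; E/A/D] holding=C

step 1 (stack(B, C)): towers=[E/A/D/C/B] holding=-
step 2 (unstack(B, C)): towers=[E/A/D/C] holding=B
step 3 (putdown(B)): towers=[B; E/A/D/C] holding=-
step 4 (unstack(C, D)): towers=[B; E/A/D] holding=C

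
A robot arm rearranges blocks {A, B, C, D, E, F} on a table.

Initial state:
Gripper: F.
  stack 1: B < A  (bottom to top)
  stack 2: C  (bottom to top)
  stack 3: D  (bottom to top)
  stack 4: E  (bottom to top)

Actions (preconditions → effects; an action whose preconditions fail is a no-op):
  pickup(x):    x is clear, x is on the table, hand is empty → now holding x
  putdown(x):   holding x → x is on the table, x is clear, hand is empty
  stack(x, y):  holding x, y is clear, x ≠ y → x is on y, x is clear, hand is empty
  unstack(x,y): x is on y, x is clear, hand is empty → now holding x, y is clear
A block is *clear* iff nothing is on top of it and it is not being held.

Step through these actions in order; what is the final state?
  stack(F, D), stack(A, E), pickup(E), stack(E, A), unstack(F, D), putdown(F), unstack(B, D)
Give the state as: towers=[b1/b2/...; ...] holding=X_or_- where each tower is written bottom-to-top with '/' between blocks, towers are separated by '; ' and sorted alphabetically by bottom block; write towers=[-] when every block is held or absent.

towers=[B/A/E; C; D; F] holding=-

step 1 (stack(F, D)): towers=[B/A; C; D/F; E] holding=-
step 2 (stack(A, E)) [no-op]: towers=[B/A; C; D/F; E] holding=-
step 3 (pickup(E)): towers=[B/A; C; D/F] holding=E
step 4 (stack(E, A)): towers=[B/A/E; C; D/F] holding=-
step 5 (unstack(F, D)): towers=[B/A/E; C; D] holding=F
step 6 (putdown(F)): towers=[B/A/E; C; D; F] holding=-
step 7 (unstack(B, D)) [no-op]: towers=[B/A/E; C; D; F] holding=-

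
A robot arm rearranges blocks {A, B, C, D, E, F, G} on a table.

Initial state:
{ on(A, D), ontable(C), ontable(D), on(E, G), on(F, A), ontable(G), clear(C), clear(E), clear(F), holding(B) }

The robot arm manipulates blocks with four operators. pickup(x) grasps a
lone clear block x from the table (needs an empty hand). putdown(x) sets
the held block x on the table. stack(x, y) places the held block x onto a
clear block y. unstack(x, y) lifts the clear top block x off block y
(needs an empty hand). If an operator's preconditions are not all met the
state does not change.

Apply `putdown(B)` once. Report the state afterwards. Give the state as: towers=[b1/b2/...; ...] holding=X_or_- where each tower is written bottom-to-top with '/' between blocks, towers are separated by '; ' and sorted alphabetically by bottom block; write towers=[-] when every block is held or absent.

before: towers=[C; D/A/F; G/E] holding=B
pre[putdown(B)]: holding(B) ✓
all met → apply putdown(B)
after:  towers=[B; C; D/A/F; G/E] holding=-

towers=[B; C; D/A/F; G/E] holding=-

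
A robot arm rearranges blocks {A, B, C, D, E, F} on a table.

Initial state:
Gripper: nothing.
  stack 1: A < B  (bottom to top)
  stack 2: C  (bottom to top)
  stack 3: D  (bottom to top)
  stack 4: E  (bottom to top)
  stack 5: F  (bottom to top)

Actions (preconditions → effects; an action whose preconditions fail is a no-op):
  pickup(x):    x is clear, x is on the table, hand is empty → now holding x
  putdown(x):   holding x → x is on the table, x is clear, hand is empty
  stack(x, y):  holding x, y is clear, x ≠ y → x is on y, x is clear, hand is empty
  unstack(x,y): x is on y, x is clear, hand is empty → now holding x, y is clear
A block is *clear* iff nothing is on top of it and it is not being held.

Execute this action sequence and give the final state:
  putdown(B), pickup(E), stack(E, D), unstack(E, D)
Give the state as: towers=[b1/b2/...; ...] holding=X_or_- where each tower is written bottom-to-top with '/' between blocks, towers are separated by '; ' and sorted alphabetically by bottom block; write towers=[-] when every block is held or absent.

step 1 (putdown(B)) [no-op]: towers=[A/B; C; D; E; F] holding=-
step 2 (pickup(E)): towers=[A/B; C; D; F] holding=E
step 3 (stack(E, D)): towers=[A/B; C; D/E; F] holding=-
step 4 (unstack(E, D)): towers=[A/B; C; D; F] holding=E

towers=[A/B; C; D; F] holding=E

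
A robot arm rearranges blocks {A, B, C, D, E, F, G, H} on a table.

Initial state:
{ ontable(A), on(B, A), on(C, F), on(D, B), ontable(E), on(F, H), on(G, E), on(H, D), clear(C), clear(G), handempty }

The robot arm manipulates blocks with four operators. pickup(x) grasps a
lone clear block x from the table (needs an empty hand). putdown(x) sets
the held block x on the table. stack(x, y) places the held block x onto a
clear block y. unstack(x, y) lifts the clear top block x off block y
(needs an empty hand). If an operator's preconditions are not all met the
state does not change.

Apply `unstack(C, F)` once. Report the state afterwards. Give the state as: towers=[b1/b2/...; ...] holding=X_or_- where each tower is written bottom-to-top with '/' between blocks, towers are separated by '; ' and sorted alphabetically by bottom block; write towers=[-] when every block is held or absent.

before: towers=[A/B/D/H/F/C; E/G] holding=-
pre[unstack(C, F)]: on(C,F) yes, clear(C) yes, handempty yes
all met → apply unstack(C, F)
after:  towers=[A/B/D/H/F; E/G] holding=C

towers=[A/B/D/H/F; E/G] holding=C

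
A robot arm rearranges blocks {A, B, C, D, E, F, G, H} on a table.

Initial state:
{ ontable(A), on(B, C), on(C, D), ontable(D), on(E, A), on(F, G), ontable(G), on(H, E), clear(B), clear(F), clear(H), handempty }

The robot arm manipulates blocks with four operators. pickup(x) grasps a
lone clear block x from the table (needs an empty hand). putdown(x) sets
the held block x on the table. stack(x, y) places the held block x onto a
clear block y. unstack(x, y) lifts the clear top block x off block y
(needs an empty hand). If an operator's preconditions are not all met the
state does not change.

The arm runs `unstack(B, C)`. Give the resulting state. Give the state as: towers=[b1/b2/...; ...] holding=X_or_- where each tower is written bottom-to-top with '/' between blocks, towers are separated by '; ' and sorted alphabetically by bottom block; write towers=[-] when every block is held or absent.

towers=[A/E/H; D/C; G/F] holding=B

before: towers=[A/E/H; D/C/B; G/F] holding=-
pre[unstack(B, C)]: on(B,C) yes, clear(B) yes, handempty yes
all met → apply unstack(B, C)
after:  towers=[A/E/H; D/C; G/F] holding=B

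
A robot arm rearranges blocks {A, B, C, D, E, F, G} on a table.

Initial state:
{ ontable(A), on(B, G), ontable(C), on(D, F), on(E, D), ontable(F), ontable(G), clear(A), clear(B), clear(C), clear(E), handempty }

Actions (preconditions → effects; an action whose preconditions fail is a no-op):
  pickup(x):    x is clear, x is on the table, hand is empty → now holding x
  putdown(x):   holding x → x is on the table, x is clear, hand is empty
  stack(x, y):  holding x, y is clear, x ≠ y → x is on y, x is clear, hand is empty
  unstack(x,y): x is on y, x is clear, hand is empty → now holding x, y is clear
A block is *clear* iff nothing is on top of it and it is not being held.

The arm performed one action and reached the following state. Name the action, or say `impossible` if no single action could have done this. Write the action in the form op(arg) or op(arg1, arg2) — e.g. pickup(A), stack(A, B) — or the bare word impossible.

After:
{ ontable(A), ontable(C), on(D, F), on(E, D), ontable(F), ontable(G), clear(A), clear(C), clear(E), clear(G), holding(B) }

target: towers=[A; C; F/D/E; G] holding=B
     unstack(B, G) → towers=[A; C; F/D/E; G] holding=B  ← match
         pickup(A) → towers=[C; F/D/E; G/B] holding=A
     unstack(E, D) → towers=[A; C; F/D; G/B] holding=E
         pickup(C) → towers=[A; F/D/E; G/B] holding=C

unstack(B, G)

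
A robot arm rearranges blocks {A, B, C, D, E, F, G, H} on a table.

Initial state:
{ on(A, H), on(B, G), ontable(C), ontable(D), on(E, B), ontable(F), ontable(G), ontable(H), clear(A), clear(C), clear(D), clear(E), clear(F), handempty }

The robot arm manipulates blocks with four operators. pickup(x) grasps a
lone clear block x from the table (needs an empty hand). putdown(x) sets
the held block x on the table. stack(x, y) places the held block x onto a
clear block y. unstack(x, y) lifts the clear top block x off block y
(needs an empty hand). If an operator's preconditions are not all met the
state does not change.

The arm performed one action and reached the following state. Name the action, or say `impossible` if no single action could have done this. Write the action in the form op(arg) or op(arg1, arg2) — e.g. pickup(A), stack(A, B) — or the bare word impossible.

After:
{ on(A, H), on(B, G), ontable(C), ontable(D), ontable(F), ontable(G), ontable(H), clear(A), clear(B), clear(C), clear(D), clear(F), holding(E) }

unstack(E, B)

target: towers=[C; D; F; G/B; H/A] holding=E
     unstack(A, H) → towers=[C; D; F; G/B/E; H] holding=A
     unstack(E, B) → towers=[C; D; F; G/B; H/A] holding=E  ← match
         pickup(F) → towers=[C; D; G/B/E; H/A] holding=F
         pickup(D) → towers=[C; F; G/B/E; H/A] holding=D
         pickup(C) → towers=[D; F; G/B/E; H/A] holding=C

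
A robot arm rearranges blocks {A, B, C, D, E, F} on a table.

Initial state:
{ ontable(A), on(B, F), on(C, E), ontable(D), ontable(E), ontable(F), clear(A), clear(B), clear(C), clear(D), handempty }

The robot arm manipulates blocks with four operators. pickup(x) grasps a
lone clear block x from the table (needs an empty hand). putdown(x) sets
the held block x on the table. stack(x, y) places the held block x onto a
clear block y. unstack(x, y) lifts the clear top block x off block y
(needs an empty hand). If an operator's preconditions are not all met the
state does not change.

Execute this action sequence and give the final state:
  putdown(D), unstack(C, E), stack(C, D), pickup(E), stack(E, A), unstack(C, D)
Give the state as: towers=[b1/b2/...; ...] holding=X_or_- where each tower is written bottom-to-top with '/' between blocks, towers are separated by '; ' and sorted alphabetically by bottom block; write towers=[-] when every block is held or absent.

step 1 (putdown(D)) [no-op]: towers=[A; D; E/C; F/B] holding=-
step 2 (unstack(C, E)): towers=[A; D; E; F/B] holding=C
step 3 (stack(C, D)): towers=[A; D/C; E; F/B] holding=-
step 4 (pickup(E)): towers=[A; D/C; F/B] holding=E
step 5 (stack(E, A)): towers=[A/E; D/C; F/B] holding=-
step 6 (unstack(C, D)): towers=[A/E; D; F/B] holding=C

towers=[A/E; D; F/B] holding=C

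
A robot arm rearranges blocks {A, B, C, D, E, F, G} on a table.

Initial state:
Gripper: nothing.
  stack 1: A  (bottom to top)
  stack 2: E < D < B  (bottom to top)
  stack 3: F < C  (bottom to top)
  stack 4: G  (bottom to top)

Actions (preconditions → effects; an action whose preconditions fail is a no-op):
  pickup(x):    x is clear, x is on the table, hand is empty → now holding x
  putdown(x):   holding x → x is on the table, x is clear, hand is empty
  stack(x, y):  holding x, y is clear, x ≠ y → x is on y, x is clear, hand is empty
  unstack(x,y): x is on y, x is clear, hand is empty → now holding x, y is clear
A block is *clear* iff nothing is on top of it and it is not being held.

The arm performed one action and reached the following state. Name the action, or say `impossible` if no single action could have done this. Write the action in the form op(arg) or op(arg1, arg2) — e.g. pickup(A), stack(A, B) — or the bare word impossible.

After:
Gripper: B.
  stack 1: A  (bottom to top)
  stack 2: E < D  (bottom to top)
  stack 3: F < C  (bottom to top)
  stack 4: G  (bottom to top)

target: towers=[A; E/D; F/C; G] holding=B
     unstack(B, D) → towers=[A; E/D; F/C; G] holding=B  ← match
         pickup(G) → towers=[A; E/D/B; F/C] holding=G
         pickup(A) → towers=[E/D/B; F/C; G] holding=A
     unstack(C, F) → towers=[A; E/D/B; F; G] holding=C

unstack(B, D)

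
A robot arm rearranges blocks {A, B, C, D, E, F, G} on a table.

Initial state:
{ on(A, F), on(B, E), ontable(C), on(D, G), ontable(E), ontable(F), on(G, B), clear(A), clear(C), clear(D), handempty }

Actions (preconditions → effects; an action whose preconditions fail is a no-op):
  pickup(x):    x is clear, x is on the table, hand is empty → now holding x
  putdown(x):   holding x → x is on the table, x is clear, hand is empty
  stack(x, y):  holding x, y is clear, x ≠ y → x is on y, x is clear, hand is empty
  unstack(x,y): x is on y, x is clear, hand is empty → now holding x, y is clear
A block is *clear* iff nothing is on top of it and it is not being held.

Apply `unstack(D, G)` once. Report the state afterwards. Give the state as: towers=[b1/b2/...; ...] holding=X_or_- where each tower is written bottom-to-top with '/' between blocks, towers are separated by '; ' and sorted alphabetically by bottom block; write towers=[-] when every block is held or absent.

before: towers=[C; E/B/G/D; F/A] holding=-
pre[unstack(D, G)]: on(D,G) ✓, clear(D) ✓, handempty ✓
all met → apply unstack(D, G)
after:  towers=[C; E/B/G; F/A] holding=D

towers=[C; E/B/G; F/A] holding=D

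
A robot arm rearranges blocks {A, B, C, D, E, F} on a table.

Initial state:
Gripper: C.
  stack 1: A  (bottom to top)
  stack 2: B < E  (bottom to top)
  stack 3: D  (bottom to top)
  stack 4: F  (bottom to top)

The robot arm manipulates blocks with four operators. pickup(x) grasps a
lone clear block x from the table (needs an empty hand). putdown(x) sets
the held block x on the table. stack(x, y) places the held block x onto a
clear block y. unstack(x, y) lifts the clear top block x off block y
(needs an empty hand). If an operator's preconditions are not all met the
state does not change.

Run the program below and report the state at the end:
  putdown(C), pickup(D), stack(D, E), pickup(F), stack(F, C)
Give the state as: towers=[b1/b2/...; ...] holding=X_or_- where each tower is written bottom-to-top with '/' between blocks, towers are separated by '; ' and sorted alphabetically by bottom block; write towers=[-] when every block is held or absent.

towers=[A; B/E/D; C/F] holding=-

step 1 (putdown(C)): towers=[A; B/E; C; D; F] holding=-
step 2 (pickup(D)): towers=[A; B/E; C; F] holding=D
step 3 (stack(D, E)): towers=[A; B/E/D; C; F] holding=-
step 4 (pickup(F)): towers=[A; B/E/D; C] holding=F
step 5 (stack(F, C)): towers=[A; B/E/D; C/F] holding=-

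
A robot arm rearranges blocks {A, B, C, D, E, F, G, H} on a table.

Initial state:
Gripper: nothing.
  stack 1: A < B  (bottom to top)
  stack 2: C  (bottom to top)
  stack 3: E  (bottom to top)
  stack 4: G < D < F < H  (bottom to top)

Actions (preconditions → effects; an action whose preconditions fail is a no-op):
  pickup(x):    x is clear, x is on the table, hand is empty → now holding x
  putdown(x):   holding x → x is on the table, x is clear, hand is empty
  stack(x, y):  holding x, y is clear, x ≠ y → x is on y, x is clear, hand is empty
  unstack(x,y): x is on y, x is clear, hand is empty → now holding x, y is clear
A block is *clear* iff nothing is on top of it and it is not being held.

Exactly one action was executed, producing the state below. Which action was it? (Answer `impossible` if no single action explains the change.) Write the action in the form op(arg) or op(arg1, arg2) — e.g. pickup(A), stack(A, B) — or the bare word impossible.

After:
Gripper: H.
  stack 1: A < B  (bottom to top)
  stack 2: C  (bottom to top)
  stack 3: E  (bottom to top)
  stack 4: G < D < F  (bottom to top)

unstack(H, F)

target: towers=[A/B; C; E; G/D/F] holding=H
         pickup(E) → towers=[A/B; C; G/D/F/H] holding=E
     unstack(H, F) → towers=[A/B; C; E; G/D/F] holding=H  ← match
     unstack(B, A) → towers=[A; C; E; G/D/F/H] holding=B
         pickup(C) → towers=[A/B; E; G/D/F/H] holding=C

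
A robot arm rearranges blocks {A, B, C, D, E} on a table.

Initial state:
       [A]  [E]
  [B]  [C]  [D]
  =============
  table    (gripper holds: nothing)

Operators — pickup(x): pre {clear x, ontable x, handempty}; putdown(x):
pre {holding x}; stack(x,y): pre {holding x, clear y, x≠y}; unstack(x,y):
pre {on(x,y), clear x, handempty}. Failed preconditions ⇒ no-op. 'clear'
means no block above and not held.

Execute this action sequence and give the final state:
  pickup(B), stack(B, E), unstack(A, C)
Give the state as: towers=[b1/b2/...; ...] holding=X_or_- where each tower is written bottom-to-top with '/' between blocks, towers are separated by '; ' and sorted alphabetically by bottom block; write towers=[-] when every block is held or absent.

towers=[C; D/E/B] holding=A

step 1 (pickup(B)): towers=[C/A; D/E] holding=B
step 2 (stack(B, E)): towers=[C/A; D/E/B] holding=-
step 3 (unstack(A, C)): towers=[C; D/E/B] holding=A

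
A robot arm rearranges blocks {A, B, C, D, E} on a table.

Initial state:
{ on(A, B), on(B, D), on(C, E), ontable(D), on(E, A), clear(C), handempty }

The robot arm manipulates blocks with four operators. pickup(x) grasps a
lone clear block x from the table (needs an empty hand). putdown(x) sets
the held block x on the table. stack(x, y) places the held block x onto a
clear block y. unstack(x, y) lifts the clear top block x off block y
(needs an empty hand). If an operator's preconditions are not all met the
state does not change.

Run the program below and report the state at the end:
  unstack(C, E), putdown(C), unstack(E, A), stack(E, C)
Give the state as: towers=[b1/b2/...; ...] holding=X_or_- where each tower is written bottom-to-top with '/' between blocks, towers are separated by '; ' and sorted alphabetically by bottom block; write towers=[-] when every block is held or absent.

step 1 (unstack(C, E)): towers=[D/B/A/E] holding=C
step 2 (putdown(C)): towers=[C; D/B/A/E] holding=-
step 3 (unstack(E, A)): towers=[C; D/B/A] holding=E
step 4 (stack(E, C)): towers=[C/E; D/B/A] holding=-

towers=[C/E; D/B/A] holding=-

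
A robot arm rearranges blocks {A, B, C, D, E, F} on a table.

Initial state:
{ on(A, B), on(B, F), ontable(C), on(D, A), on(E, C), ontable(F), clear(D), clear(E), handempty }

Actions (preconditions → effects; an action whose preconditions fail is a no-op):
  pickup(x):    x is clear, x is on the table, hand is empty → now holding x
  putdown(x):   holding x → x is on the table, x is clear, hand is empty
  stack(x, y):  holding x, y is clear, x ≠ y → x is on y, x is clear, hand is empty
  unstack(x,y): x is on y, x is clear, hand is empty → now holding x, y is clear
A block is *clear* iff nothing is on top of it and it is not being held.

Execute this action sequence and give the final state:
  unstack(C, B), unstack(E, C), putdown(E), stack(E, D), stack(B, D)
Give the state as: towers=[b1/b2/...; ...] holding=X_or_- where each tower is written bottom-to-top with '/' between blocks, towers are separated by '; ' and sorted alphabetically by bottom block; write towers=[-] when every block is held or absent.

towers=[C; E; F/B/A/D] holding=-

step 1 (unstack(C, B)) [no-op]: towers=[C/E; F/B/A/D] holding=-
step 2 (unstack(E, C)): towers=[C; F/B/A/D] holding=E
step 3 (putdown(E)): towers=[C; E; F/B/A/D] holding=-
step 4 (stack(E, D)) [no-op]: towers=[C; E; F/B/A/D] holding=-
step 5 (stack(B, D)) [no-op]: towers=[C; E; F/B/A/D] holding=-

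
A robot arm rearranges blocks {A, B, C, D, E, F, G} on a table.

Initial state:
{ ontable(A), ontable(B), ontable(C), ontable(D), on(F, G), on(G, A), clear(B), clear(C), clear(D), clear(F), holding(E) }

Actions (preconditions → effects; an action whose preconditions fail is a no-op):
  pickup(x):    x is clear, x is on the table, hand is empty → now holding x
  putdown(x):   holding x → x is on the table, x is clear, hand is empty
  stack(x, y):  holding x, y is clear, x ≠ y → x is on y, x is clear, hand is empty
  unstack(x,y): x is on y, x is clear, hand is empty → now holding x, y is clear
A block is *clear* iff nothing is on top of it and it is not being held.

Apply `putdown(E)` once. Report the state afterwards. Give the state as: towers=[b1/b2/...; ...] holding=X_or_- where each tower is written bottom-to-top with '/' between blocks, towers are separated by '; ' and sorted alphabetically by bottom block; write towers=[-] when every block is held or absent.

before: towers=[A/G/F; B; C; D] holding=E
pre[putdown(E)]: holding(E) ok
all met → apply putdown(E)
after:  towers=[A/G/F; B; C; D; E] holding=-

towers=[A/G/F; B; C; D; E] holding=-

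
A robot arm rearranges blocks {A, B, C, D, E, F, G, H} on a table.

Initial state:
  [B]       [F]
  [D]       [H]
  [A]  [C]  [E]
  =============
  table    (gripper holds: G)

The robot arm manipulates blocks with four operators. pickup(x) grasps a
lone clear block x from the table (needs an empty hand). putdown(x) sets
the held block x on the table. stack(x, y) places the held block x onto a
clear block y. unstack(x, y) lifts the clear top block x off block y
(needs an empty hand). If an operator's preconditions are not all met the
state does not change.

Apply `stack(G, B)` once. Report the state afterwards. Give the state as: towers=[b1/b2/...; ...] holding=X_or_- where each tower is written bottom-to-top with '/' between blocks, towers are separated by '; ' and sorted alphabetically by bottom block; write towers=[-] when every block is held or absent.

towers=[A/D/B/G; C; E/H/F] holding=-

before: towers=[A/D/B; C; E/H/F] holding=G
pre[stack(G, B)]: holding(G) ✓, clear(B) ✓, G≠B ✓
all met → apply stack(G, B)
after:  towers=[A/D/B/G; C; E/H/F] holding=-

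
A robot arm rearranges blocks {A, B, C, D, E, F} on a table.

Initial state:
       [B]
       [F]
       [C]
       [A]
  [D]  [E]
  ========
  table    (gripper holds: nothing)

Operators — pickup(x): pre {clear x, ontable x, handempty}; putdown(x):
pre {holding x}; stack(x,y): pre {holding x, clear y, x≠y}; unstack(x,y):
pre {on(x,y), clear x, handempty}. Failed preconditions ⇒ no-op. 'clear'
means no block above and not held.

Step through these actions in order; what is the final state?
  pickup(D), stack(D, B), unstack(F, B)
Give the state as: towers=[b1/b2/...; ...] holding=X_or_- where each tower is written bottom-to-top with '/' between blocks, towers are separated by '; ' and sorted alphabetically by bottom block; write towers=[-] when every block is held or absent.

step 1 (pickup(D)): towers=[E/A/C/F/B] holding=D
step 2 (stack(D, B)): towers=[E/A/C/F/B/D] holding=-
step 3 (unstack(F, B)) [no-op]: towers=[E/A/C/F/B/D] holding=-

towers=[E/A/C/F/B/D] holding=-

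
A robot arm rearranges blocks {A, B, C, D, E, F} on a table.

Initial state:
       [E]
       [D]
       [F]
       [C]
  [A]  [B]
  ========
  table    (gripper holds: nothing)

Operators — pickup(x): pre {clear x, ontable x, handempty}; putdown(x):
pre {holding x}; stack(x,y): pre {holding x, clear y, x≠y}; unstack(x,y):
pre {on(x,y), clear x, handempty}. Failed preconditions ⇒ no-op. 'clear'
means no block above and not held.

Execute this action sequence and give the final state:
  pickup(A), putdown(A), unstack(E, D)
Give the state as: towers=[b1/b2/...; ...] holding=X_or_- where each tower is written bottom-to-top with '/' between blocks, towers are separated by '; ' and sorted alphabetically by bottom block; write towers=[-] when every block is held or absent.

towers=[A; B/C/F/D] holding=E

step 1 (pickup(A)): towers=[B/C/F/D/E] holding=A
step 2 (putdown(A)): towers=[A; B/C/F/D/E] holding=-
step 3 (unstack(E, D)): towers=[A; B/C/F/D] holding=E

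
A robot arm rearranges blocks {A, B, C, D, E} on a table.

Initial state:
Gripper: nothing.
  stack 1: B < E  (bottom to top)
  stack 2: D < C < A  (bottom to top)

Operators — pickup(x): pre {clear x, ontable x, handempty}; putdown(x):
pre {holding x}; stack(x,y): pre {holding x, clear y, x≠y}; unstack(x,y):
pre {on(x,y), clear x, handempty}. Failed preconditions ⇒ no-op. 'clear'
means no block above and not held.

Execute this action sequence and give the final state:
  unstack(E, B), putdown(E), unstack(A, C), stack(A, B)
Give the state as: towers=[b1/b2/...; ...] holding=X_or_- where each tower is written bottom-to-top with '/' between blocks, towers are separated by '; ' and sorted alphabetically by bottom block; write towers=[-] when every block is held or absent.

step 1 (unstack(E, B)): towers=[B; D/C/A] holding=E
step 2 (putdown(E)): towers=[B; D/C/A; E] holding=-
step 3 (unstack(A, C)): towers=[B; D/C; E] holding=A
step 4 (stack(A, B)): towers=[B/A; D/C; E] holding=-

towers=[B/A; D/C; E] holding=-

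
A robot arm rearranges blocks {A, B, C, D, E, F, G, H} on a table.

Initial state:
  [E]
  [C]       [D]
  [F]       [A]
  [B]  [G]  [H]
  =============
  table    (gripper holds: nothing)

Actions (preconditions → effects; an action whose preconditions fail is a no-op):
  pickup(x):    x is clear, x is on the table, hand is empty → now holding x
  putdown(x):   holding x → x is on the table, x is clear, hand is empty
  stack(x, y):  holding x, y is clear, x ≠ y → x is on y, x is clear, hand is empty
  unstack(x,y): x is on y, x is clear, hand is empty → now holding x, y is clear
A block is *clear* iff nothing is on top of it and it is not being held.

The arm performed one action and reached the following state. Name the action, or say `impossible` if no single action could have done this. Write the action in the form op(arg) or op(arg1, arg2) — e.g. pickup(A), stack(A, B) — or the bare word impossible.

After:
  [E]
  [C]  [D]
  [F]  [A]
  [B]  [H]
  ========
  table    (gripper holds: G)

pickup(G)

target: towers=[B/F/C/E; H/A/D] holding=G
         pickup(G) → towers=[B/F/C/E; H/A/D] holding=G  ← match
     unstack(E, C) → towers=[B/F/C; G; H/A/D] holding=E
     unstack(D, A) → towers=[B/F/C/E; G; H/A] holding=D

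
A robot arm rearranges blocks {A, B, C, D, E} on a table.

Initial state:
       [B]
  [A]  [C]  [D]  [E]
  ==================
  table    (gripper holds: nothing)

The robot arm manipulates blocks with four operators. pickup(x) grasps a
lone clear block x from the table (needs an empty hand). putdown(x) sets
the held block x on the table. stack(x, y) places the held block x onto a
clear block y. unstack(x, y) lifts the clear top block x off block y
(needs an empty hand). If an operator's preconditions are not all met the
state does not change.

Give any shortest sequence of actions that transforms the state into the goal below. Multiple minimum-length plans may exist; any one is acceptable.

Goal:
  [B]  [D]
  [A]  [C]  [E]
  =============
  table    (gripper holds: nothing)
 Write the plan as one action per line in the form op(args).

unstack(B, C)
stack(B, A)
pickup(D)
stack(D, C)

step 1 (unstack(B, C)): towers=[A; C; D; E] holding=B
step 2 (stack(B, A)): towers=[A/B; C; D; E] holding=-
step 3 (pickup(D)): towers=[A/B; C; E] holding=D
step 4 (stack(D, C)): towers=[A/B; C/D; E] holding=-
goal check: towers=[A/B; C/D; E] holding=- — reached (length 4, optimal by BFS)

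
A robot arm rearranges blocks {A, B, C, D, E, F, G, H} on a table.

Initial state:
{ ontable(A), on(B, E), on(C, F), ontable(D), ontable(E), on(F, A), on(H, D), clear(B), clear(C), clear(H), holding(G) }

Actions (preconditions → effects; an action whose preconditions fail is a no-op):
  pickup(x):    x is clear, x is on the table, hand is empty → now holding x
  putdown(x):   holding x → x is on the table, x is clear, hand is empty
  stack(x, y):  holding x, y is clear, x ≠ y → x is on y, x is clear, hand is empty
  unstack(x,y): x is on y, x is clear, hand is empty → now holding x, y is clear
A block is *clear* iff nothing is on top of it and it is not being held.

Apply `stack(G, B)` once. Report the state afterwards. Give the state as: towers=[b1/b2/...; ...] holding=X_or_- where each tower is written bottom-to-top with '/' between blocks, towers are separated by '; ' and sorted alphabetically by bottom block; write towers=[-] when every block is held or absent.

before: towers=[A/F/C; D/H; E/B] holding=G
pre[stack(G, B)]: holding(G) yes, clear(B) yes, G≠B yes
all met → apply stack(G, B)
after:  towers=[A/F/C; D/H; E/B/G] holding=-

towers=[A/F/C; D/H; E/B/G] holding=-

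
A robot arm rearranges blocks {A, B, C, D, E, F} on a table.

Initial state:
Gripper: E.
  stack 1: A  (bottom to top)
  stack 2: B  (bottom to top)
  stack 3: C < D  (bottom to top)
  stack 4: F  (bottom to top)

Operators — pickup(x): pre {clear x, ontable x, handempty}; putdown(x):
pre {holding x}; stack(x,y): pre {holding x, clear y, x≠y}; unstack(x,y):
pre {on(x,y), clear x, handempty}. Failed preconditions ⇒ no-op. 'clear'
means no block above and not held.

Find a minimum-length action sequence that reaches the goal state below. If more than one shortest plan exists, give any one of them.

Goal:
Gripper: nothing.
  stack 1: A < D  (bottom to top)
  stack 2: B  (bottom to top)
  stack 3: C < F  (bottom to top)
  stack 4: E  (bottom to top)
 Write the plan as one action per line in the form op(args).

putdown(E)
unstack(D, C)
stack(D, A)
pickup(F)
stack(F, C)

step 1 (putdown(E)): towers=[A; B; C/D; E; F] holding=-
step 2 (unstack(D, C)): towers=[A; B; C; E; F] holding=D
step 3 (stack(D, A)): towers=[A/D; B; C; E; F] holding=-
step 4 (pickup(F)): towers=[A/D; B; C; E] holding=F
step 5 (stack(F, C)): towers=[A/D; B; C/F; E] holding=-
goal check: towers=[A/D; B; C/F; E] holding=- — reached (length 5, optimal by BFS)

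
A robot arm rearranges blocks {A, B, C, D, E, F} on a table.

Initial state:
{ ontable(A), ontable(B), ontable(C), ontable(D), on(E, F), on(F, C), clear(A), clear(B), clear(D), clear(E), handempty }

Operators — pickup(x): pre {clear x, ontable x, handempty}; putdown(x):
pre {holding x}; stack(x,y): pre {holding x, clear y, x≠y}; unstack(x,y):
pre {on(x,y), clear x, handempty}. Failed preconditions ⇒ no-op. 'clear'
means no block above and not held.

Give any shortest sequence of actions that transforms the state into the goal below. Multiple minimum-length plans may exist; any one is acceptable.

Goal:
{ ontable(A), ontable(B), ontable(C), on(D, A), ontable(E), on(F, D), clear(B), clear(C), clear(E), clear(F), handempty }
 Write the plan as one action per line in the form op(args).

step 1 (pickup(D)): towers=[A; B; C/F/E] holding=D
step 2 (stack(D, A)): towers=[A/D; B; C/F/E] holding=-
step 3 (unstack(E, F)): towers=[A/D; B; C/F] holding=E
step 4 (putdown(E)): towers=[A/D; B; C/F; E] holding=-
step 5 (unstack(F, C)): towers=[A/D; B; C; E] holding=F
step 6 (stack(F, D)): towers=[A/D/F; B; C; E] holding=-
goal check: towers=[A/D/F; B; C; E] holding=- — reached (length 6, optimal by BFS)

pickup(D)
stack(D, A)
unstack(E, F)
putdown(E)
unstack(F, C)
stack(F, D)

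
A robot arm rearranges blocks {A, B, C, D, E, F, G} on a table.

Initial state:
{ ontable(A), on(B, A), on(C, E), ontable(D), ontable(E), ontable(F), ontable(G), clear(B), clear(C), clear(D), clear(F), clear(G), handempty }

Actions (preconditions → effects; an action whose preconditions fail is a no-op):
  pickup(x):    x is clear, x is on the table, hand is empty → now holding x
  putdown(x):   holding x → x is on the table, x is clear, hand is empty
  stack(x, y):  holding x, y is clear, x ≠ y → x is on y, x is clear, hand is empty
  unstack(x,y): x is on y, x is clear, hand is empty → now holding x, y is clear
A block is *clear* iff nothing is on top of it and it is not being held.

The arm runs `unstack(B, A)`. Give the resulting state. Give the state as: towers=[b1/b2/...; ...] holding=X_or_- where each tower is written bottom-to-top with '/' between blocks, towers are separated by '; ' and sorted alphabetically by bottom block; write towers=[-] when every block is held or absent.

before: towers=[A/B; D; E/C; F; G] holding=-
pre[unstack(B, A)]: on(B,A) ok, clear(B) ok, handempty ok
all met → apply unstack(B, A)
after:  towers=[A; D; E/C; F; G] holding=B

towers=[A; D; E/C; F; G] holding=B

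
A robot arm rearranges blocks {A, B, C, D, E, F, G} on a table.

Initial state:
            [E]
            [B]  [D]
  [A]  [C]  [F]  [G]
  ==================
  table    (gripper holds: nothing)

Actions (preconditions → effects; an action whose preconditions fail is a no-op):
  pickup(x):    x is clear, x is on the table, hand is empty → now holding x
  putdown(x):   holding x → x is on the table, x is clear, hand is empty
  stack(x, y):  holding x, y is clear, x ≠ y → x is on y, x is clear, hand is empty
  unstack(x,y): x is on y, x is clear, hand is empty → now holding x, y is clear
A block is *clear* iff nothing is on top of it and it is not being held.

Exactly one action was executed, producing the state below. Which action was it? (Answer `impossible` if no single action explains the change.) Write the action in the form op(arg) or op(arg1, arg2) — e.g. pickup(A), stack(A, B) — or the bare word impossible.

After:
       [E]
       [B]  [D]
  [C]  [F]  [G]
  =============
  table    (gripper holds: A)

pickup(A)

target: towers=[C; F/B/E; G/D] holding=A
     unstack(D, G) → towers=[A; C; F/B/E; G] holding=D
         pickup(A) → towers=[C; F/B/E; G/D] holding=A  ← match
     unstack(E, B) → towers=[A; C; F/B; G/D] holding=E
         pickup(C) → towers=[A; F/B/E; G/D] holding=C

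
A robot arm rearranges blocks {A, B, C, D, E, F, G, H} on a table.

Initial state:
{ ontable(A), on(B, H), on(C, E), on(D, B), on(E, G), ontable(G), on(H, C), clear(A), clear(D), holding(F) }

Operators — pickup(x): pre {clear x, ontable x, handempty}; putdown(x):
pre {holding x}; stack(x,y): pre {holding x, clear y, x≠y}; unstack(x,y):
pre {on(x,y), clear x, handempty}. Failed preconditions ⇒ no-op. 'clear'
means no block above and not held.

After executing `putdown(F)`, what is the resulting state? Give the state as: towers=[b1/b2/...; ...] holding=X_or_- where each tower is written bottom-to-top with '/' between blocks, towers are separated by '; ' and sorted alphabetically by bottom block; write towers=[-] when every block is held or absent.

towers=[A; F; G/E/C/H/B/D] holding=-

before: towers=[A; G/E/C/H/B/D] holding=F
pre[putdown(F)]: holding(F) ✓
all met → apply putdown(F)
after:  towers=[A; F; G/E/C/H/B/D] holding=-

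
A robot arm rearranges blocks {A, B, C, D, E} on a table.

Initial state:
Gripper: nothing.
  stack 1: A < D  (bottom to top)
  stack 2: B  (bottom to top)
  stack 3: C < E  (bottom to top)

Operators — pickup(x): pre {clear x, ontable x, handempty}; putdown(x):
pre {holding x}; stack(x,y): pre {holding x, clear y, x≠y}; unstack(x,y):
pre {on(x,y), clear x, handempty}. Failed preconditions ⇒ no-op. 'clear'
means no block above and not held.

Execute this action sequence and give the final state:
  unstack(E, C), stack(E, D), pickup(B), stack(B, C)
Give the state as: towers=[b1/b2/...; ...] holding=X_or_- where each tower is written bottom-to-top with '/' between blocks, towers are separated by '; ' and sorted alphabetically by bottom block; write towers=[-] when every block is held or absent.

towers=[A/D/E; C/B] holding=-

step 1 (unstack(E, C)): towers=[A/D; B; C] holding=E
step 2 (stack(E, D)): towers=[A/D/E; B; C] holding=-
step 3 (pickup(B)): towers=[A/D/E; C] holding=B
step 4 (stack(B, C)): towers=[A/D/E; C/B] holding=-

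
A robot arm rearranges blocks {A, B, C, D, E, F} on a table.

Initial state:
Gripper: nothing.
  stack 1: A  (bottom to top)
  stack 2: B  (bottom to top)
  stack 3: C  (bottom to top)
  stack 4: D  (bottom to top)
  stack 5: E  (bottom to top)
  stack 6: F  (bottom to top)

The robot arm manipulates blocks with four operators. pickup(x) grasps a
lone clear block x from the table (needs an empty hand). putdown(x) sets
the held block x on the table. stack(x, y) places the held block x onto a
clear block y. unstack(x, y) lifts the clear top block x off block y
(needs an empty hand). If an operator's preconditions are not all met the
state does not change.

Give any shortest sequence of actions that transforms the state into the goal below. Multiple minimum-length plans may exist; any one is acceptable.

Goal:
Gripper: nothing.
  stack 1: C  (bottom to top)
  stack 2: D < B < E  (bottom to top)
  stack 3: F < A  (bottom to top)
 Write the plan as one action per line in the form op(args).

pickup(B)
stack(B, D)
pickup(A)
stack(A, F)
pickup(E)
stack(E, B)

step 1 (pickup(B)): towers=[A; C; D; E; F] holding=B
step 2 (stack(B, D)): towers=[A; C; D/B; E; F] holding=-
step 3 (pickup(A)): towers=[C; D/B; E; F] holding=A
step 4 (stack(A, F)): towers=[C; D/B; E; F/A] holding=-
step 5 (pickup(E)): towers=[C; D/B; F/A] holding=E
step 6 (stack(E, B)): towers=[C; D/B/E; F/A] holding=-
goal check: towers=[C; D/B/E; F/A] holding=- — reached (length 6, optimal by BFS)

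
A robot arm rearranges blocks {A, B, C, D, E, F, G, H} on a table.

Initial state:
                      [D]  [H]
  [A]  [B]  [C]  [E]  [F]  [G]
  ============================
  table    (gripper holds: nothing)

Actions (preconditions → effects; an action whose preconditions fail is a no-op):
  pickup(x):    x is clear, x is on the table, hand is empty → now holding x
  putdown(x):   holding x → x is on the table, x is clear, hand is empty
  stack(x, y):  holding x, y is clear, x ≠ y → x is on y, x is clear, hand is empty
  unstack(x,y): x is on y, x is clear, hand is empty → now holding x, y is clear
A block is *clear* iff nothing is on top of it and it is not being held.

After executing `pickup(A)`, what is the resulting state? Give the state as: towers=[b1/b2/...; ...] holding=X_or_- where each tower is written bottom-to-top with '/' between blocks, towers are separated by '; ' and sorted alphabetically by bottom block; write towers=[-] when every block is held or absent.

before: towers=[A; B; C; E; F/D; G/H] holding=-
pre[pickup(A)]: clear(A) ✓, ontable(A) ✓, handempty ✓
all met → apply pickup(A)
after:  towers=[B; C; E; F/D; G/H] holding=A

towers=[B; C; E; F/D; G/H] holding=A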